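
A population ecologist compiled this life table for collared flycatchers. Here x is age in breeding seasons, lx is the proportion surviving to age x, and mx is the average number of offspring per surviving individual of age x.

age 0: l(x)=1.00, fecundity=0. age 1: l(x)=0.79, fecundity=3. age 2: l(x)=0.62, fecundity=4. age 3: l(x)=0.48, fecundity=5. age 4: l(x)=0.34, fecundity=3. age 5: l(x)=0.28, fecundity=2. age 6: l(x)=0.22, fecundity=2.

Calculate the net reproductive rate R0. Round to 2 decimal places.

lx·mx by age: 0, 2.37, 2.48, 2.4, 1.02, 0.56, 0.44
R0 = Σ lx·mx = 9.27 → 9.27

9.27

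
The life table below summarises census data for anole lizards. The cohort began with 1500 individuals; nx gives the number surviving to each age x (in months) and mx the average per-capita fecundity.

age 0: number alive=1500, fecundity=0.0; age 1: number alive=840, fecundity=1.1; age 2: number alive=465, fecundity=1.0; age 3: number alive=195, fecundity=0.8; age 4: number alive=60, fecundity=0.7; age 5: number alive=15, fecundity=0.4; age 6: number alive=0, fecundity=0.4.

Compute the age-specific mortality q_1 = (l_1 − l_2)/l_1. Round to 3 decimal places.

0.446

lx = nx/n0 = nx/1500: 1, 0.56, 0.31, 0.13, 0.04, 0.01, 0
q_1 = (l_1 − l_2) / l_1 = (0.56 − 0.31) / 0.56
     = 0.25 / 0.56 = 0.446429… → 0.446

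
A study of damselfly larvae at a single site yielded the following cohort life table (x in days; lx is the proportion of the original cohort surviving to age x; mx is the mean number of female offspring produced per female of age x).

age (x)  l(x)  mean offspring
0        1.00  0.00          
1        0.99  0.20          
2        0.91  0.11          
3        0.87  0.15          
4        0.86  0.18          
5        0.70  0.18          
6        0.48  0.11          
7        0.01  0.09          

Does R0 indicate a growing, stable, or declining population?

declining

R0 = Σ lx·mx = 0 + 0.198 + 0.1001 + 0.1305 + 0.1548 + 0.126 + 0.0528 + 0.0009 = 0.7631
R0 < 1, so the population is declining.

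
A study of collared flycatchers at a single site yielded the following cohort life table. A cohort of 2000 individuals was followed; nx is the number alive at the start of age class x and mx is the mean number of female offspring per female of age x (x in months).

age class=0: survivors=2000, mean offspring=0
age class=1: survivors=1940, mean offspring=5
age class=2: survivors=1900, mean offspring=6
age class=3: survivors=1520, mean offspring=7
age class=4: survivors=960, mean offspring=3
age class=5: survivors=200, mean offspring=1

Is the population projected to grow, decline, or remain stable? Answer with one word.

growing

lx = nx/n0 = nx/2000: 1, 0.97, 0.95, 0.76, 0.48, 0.1
R0 = Σ lx·mx = 0 + 4.85 + 5.7 + 5.32 + 1.44 + 0.1 = 17.41
R0 > 1, so the population is growing.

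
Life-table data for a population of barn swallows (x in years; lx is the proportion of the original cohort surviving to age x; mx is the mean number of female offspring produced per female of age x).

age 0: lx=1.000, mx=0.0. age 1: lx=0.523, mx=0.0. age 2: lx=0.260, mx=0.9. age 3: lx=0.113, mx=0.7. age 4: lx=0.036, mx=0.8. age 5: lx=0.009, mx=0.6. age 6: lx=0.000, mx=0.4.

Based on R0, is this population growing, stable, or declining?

declining

R0 = Σ lx·mx = 0 + 0 + 0.234 + 0.0791 + 0.0288 + 0.0054 + 0 = 0.3473
R0 < 1, so the population is declining.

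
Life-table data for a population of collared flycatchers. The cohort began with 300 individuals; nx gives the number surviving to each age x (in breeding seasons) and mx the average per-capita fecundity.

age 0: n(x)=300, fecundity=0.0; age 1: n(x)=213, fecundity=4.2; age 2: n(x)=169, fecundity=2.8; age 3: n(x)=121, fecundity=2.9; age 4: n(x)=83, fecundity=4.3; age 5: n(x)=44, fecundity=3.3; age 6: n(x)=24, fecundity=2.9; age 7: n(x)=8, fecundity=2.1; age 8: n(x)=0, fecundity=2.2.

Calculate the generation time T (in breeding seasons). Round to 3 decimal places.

lx = nx/n0 = nx/300: 1, 0.71, 0.56333…, 0.40333…, 0.27667…, 0.14667…, 0.08, 0.02667…, 0
lx·mx: 0, 2.982, 1.577333…, 1.169667…, 1.189667…, 0.484…, 0.232, 0.056…, 0 → R0 = 7.690667…
x·lx·mx: 0, 2.982, 3.154667…, 3.509…, 4.758667…, 2.42…, 1.392, 0.392…, 0 → Σ = 18.608333…
T = 18.608333… / 7.690667… = 2.4196… → 2.420

2.420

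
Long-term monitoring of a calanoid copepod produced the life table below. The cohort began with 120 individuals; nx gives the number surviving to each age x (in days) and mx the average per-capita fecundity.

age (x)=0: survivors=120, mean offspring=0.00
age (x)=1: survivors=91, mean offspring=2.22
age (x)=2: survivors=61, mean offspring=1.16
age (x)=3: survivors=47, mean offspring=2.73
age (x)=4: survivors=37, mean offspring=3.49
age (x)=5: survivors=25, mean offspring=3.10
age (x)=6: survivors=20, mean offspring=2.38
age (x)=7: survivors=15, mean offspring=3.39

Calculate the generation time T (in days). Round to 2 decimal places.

lx = nx/n0 = nx/120: 1, 0.75833…, 0.50833…, 0.39167…, 0.30833…, 0.20833…, 0.16667…, 0.125
lx·mx: 0, 1.6835…, 0.589667…, 1.06925…, 1.076083…, 0.645833…, 0.396667…, 0.42375 → R0 = 5.88475…
x·lx·mx: 0, 1.6835…, 1.179333…, 3.20775…, 4.304333…, 3.229167…, 2.38…, 2.96625 → Σ = 18.950333…
T = 18.950333… / 5.88475… = 3.220244… → 3.22

3.22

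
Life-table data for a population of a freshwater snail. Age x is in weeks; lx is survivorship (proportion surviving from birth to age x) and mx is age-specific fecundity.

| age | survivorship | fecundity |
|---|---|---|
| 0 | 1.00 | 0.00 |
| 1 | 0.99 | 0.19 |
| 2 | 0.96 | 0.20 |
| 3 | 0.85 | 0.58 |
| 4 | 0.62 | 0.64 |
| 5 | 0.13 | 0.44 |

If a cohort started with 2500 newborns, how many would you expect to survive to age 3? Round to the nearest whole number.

2125

Expected survivors = N0 · l_3 = 2500 × 0.85 = 2125 → 2125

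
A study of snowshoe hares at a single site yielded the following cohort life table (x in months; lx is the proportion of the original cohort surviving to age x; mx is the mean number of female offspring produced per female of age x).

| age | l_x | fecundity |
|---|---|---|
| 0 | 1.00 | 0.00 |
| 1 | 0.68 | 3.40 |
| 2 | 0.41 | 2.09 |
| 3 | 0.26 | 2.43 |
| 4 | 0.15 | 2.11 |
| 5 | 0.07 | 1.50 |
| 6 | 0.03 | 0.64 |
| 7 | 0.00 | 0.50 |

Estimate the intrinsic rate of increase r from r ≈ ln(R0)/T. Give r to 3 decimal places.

R0 = Σ lx·mx = 0 + 2.312 + 0.8569 + 0.6318 + 0.3165 + 0.105 + 0.0192 + 0 = 4.2414
Σ x·lx·mx = 7.8274; T = 7.8274/4.2414 = 1.84548…
r ≈ ln(R0)/T = ln(4.2414)/1.84548… = 0.78294… → 0.783

0.783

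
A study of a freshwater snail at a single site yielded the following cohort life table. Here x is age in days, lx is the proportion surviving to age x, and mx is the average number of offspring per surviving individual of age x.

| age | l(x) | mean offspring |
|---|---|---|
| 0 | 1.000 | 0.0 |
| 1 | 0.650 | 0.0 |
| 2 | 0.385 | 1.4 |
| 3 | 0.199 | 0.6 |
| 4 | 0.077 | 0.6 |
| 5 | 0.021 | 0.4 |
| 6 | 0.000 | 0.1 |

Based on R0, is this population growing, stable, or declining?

R0 = Σ lx·mx = 0 + 0 + 0.539 + 0.1194 + 0.0462 + 0.0084 + 0 = 0.713
R0 < 1, so the population is declining.

declining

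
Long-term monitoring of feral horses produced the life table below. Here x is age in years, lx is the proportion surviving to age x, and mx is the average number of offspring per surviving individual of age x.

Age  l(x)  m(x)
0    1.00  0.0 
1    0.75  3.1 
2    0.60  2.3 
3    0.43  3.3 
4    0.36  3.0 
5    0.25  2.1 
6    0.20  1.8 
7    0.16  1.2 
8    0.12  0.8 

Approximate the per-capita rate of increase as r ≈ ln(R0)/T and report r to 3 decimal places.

0.717

R0 = Σ lx·mx = 0 + 2.325 + 1.38 + 1.419 + 1.08 + 0.525 + 0.36 + 0.192 + 0.096 = 7.377
Σ x·lx·mx = 20.559; T = 20.559/7.377 = 2.78691…
r ≈ ln(R0)/T = ln(7.377)/2.78691… = 0.71706… → 0.717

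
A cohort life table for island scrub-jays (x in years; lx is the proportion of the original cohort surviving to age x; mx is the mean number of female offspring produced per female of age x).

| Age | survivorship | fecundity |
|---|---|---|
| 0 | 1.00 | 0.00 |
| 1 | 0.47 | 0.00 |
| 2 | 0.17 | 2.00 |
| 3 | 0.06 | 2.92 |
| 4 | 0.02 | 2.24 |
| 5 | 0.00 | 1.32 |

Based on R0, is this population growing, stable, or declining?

declining

R0 = Σ lx·mx = 0 + 0 + 0.34 + 0.1752 + 0.0448 + 0 = 0.56
R0 < 1, so the population is declining.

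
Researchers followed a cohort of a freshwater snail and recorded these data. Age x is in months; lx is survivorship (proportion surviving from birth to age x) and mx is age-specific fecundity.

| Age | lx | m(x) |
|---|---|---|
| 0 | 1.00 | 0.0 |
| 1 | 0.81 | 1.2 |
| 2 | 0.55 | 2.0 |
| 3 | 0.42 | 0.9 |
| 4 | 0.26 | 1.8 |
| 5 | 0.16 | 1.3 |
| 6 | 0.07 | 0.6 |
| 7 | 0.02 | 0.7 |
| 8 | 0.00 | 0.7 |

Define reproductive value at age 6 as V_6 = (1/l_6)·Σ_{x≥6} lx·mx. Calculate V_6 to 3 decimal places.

0.800

lx·mx for x ≥ 6: 0.042, 0.014, 0 → sum = 0.056
V_6 = 0.056 / l_6 = 0.056 / 0.07 = 0.8 → 0.800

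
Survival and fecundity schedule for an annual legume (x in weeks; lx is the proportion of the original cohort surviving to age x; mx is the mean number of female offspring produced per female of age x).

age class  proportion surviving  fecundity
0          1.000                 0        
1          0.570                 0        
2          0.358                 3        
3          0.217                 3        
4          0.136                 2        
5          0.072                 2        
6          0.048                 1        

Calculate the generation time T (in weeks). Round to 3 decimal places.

2.831

lx·mx: 0, 0, 1.074, 0.651, 0.272, 0.144, 0.048 → R0 = 2.189
x·lx·mx: 0, 0, 2.148, 1.953, 1.088, 0.72, 0.288 → Σ = 6.197
T = 6.197 / 2.189 = 2.830973… → 2.831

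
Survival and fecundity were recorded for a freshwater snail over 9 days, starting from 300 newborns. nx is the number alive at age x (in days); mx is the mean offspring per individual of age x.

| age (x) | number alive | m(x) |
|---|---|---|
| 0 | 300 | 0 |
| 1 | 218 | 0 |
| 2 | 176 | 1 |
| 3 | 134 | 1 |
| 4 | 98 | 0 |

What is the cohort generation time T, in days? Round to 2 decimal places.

2.43

lx = nx/n0 = nx/300: 1, 0.72667…, 0.58667…, 0.44667…, 0.32667…
lx·mx: 0, 0, 0.586667…, 0.446667…, 0 → R0 = 1.033333…
x·lx·mx: 0, 0, 1.173333…, 1.34…, 0 → Σ = 2.513333…
T = 2.513333… / 1.033333… = 2.432258… → 2.43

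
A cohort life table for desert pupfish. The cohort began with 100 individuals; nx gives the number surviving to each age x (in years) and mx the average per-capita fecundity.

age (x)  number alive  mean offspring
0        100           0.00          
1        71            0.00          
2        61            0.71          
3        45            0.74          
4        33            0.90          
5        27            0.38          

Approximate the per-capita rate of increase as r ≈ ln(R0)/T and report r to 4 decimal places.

0.0501

lx = nx/n0 = nx/100: 1, 0.71, 0.61, 0.45, 0.33, 0.27
R0 = Σ lx·mx = 0 + 0 + 0.4331 + 0.333 + 0.297 + 0.1026 = 1.1657
Σ x·lx·mx = 3.5662; T = 3.5662/1.1657 = 3.05928…
r ≈ ln(R0)/T = ln(1.1657)/3.05928… = 0.050117… → 0.0501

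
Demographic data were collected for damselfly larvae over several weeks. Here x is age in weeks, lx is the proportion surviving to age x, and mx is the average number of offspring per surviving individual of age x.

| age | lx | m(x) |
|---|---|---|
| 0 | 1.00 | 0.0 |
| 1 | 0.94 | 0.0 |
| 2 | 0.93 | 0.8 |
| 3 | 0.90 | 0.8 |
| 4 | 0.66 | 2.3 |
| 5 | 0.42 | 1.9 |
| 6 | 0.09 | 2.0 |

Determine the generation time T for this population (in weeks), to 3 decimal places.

lx·mx: 0, 0, 0.744, 0.72, 1.518, 0.798, 0.18 → R0 = 3.96
x·lx·mx: 0, 0, 1.488, 2.16, 6.072, 3.99, 1.08 → Σ = 14.79
T = 14.79 / 3.96 = 3.734848… → 3.735

3.735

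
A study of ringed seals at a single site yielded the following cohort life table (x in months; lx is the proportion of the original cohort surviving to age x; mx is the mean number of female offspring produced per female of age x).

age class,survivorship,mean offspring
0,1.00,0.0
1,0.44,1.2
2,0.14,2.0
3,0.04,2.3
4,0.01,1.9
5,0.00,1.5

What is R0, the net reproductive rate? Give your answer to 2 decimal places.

0.92

lx·mx by age: 0, 0.528, 0.28, 0.092, 0.019, 0
R0 = Σ lx·mx = 0.919 → 0.92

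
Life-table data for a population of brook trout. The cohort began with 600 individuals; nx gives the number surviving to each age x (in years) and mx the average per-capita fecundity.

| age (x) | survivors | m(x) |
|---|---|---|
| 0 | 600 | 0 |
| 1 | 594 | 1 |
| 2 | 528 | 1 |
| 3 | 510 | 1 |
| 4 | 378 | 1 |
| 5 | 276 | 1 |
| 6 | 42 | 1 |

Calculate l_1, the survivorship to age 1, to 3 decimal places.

l_1 = n_1/n_0 = 594/600 = 0.99 → 0.990

0.990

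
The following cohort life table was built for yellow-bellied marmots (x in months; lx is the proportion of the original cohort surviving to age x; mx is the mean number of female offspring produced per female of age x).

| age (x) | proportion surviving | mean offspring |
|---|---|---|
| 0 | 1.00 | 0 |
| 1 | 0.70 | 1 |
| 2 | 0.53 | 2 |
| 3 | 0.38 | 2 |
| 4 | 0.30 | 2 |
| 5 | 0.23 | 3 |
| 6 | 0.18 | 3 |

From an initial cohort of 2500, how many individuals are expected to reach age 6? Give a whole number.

Expected survivors = N0 · l_6 = 2500 × 0.18 = 450 → 450

450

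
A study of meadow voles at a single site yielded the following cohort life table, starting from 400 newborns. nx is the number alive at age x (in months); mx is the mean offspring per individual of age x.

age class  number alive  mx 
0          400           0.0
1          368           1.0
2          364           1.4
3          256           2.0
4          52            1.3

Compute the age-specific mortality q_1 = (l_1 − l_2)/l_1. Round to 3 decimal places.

lx = nx/n0 = nx/400: 1, 0.92, 0.91, 0.64, 0.13
q_1 = (l_1 − l_2) / l_1 = (0.92 − 0.91) / 0.92
     = 0.01 / 0.92 = 0.01087… → 0.011

0.011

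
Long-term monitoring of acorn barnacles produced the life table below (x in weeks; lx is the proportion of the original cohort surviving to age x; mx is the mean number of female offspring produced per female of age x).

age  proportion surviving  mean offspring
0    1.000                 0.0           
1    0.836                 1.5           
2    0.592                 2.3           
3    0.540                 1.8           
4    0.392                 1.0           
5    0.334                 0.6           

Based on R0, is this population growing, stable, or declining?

R0 = Σ lx·mx = 0 + 1.254 + 1.3616 + 0.972 + 0.392 + 0.2004 = 4.18
R0 > 1, so the population is growing.

growing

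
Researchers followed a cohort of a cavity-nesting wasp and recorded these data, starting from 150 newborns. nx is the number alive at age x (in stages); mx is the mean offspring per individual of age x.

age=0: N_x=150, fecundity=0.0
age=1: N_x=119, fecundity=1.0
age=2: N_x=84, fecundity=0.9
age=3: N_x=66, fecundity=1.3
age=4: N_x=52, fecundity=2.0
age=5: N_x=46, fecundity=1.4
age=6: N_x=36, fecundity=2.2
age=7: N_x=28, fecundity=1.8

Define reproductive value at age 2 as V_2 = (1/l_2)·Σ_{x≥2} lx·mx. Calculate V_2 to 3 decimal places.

5.469

lx = nx/n0 = nx/150: 1, 0.79333…, 0.56, 0.44, 0.34667…, 0.30667…, 0.24, 0.18667…
lx·mx for x ≥ 2: 0.504, 0.572, 0.693333…, 0.429333…, 0.528, 0.336… → sum = 3.062667…
V_2 = 3.062667… / l_2 = 3.062667… / 0.56 = 5.469048… → 5.469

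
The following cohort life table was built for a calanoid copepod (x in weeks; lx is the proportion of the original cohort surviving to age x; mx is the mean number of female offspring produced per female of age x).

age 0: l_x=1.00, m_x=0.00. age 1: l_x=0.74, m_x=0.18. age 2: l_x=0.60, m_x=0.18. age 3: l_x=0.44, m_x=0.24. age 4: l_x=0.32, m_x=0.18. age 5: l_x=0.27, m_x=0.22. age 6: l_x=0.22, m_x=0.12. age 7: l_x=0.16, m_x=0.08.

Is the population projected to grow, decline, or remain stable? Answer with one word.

declining

R0 = Σ lx·mx = 0 + 0.1332 + 0.108 + 0.1056 + 0.0576 + 0.0594 + 0.0264 + 0.0128 = 0.503
R0 < 1, so the population is declining.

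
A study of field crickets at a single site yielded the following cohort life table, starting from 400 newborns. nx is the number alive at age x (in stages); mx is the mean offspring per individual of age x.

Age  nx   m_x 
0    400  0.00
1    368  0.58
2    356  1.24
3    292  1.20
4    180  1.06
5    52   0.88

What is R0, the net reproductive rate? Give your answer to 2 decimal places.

lx = nx/n0 = nx/400: 1, 0.92, 0.89, 0.73, 0.45, 0.13
lx·mx by age: 0, 0.5336, 1.1036, 0.876, 0.477, 0.1144
R0 = Σ lx·mx = 3.1046 → 3.10

3.10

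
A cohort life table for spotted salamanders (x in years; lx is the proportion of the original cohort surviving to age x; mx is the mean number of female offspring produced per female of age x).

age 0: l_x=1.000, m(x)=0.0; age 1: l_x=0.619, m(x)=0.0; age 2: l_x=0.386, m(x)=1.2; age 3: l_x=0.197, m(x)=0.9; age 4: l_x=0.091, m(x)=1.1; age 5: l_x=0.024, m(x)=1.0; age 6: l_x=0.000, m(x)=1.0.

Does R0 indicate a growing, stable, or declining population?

declining

R0 = Σ lx·mx = 0 + 0 + 0.4632 + 0.1773 + 0.1001 + 0.024 + 0 = 0.7646
R0 < 1, so the population is declining.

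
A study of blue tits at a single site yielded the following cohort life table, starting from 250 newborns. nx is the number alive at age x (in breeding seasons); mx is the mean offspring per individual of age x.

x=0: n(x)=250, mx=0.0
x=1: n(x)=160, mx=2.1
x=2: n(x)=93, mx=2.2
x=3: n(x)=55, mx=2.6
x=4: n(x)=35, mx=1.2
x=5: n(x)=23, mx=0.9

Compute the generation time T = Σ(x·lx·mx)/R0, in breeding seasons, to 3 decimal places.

1.937

lx = nx/n0 = nx/250: 1, 0.64, 0.372, 0.22, 0.14, 0.092
lx·mx: 0, 1.344, 0.8184, 0.572, 0.168, 0.0828 → R0 = 2.9852
x·lx·mx: 0, 1.344, 1.6368, 1.716, 0.672, 0.414 → Σ = 5.7828
T = 5.7828 / 2.9852 = 1.937157… → 1.937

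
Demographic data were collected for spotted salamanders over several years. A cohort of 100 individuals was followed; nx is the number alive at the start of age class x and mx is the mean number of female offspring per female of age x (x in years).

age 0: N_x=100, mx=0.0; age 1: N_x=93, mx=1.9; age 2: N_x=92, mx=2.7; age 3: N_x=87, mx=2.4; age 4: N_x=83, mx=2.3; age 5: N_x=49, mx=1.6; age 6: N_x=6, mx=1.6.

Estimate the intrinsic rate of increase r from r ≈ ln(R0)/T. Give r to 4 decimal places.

0.8032

lx = nx/n0 = nx/100: 1, 0.93, 0.92, 0.87, 0.83, 0.49, 0.06
R0 = Σ lx·mx = 0 + 1.767 + 2.484 + 2.088 + 1.909 + 0.784 + 0.096 = 9.128
Σ x·lx·mx = 25.131; T = 25.131/9.128 = 2.75318…
r ≈ ln(R0)/T = ln(9.128)/2.75318… = 0.803198… → 0.8032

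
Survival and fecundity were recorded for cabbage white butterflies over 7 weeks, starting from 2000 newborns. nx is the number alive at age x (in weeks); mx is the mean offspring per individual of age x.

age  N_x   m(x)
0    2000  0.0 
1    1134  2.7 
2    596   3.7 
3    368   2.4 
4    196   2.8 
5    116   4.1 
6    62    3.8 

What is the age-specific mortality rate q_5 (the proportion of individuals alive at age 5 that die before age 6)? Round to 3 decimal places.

lx = nx/n0 = nx/2000: 1, 0.567, 0.298, 0.184, 0.098, 0.058, 0.031
q_5 = (l_5 − l_6) / l_5 = (0.058 − 0.031) / 0.058
     = 0.027 / 0.058 = 0.465517… → 0.466

0.466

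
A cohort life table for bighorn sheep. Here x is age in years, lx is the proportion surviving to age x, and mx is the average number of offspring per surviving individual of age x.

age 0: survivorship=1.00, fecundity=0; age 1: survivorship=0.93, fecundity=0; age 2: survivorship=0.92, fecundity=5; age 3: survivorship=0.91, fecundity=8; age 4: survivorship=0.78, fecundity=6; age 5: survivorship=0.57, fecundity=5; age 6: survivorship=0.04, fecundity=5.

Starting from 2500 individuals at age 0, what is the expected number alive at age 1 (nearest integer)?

Expected survivors = N0 · l_1 = 2500 × 0.93 = 2325 → 2325

2325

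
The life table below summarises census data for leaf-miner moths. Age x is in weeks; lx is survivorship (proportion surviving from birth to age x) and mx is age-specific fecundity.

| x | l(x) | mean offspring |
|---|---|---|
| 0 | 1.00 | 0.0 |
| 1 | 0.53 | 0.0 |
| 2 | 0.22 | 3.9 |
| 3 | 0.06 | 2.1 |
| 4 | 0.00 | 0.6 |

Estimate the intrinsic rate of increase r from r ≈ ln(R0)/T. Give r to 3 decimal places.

R0 = Σ lx·mx = 0 + 0 + 0.858 + 0.126 + 0 = 0.984
Σ x·lx·mx = 2.094; T = 2.094/0.984 = 2.12805…
r ≈ ln(R0)/T = ln(0.984)/2.12805… = -0.00758… → -0.008

-0.008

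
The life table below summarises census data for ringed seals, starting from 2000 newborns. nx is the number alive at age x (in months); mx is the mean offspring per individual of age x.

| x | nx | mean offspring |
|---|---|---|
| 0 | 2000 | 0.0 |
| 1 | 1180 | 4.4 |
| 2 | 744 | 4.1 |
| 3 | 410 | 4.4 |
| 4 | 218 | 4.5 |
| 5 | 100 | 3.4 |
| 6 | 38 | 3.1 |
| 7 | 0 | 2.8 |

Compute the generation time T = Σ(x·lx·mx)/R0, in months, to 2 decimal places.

2.01

lx = nx/n0 = nx/2000: 1, 0.59, 0.372, 0.205, 0.109, 0.05, 0.019, 0
lx·mx: 0, 2.596, 1.5252, 0.902, 0.4905, 0.17, 0.0589, 0 → R0 = 5.7426
x·lx·mx: 0, 2.596, 3.0504, 2.706, 1.962, 0.85, 0.3534, 0 → Σ = 11.5178
T = 11.5178 / 5.7426 = 2.005677… → 2.01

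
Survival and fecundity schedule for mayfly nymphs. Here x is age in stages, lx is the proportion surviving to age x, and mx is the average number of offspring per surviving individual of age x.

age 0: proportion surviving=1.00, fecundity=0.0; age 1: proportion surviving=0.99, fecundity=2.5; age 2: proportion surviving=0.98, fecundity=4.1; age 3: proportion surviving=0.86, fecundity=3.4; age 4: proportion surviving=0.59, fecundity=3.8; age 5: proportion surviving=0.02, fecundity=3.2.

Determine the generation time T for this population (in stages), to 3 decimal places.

2.437

lx·mx: 0, 2.475, 4.018, 2.924, 2.242, 0.064 → R0 = 11.723
x·lx·mx: 0, 2.475, 8.036, 8.772, 8.968, 0.32 → Σ = 28.571
T = 28.571 / 11.723 = 2.437175… → 2.437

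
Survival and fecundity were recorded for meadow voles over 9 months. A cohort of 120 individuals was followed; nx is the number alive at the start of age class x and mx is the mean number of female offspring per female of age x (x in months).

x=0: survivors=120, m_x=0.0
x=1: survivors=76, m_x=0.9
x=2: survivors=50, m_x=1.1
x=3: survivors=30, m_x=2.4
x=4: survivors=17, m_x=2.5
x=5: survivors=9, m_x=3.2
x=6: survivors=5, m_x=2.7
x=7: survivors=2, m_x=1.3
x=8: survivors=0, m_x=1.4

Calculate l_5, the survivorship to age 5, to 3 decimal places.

l_5 = n_5/n_0 = 9/120 = 0.075 → 0.075

0.075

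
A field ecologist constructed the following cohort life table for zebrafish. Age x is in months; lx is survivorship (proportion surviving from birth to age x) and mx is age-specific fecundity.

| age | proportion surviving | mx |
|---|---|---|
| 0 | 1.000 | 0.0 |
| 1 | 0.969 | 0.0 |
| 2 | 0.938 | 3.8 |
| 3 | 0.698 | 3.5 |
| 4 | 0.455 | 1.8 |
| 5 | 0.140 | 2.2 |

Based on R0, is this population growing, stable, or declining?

growing

R0 = Σ lx·mx = 0 + 0 + 3.5644 + 2.443 + 0.819 + 0.308 = 7.1344
R0 > 1, so the population is growing.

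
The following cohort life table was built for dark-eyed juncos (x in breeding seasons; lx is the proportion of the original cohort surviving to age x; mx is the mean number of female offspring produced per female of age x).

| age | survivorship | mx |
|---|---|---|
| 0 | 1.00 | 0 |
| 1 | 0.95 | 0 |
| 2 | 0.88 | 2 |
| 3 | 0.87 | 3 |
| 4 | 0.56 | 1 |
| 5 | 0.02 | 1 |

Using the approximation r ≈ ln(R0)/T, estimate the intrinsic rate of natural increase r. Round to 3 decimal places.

0.578

R0 = Σ lx·mx = 0 + 0 + 1.76 + 2.61 + 0.56 + 0.02 = 4.95
Σ x·lx·mx = 13.69; T = 13.69/4.95 = 2.76566…
r ≈ ln(R0)/T = ln(4.95)/2.76566… = 0.5783… → 0.578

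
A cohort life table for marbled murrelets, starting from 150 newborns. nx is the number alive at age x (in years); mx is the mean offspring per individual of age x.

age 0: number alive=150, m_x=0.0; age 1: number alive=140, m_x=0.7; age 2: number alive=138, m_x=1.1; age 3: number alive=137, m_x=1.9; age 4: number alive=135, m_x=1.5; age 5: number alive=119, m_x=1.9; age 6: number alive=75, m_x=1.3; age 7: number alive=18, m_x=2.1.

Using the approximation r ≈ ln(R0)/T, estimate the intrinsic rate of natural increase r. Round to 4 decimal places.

lx = nx/n0 = nx/150: 1, 0.93333…, 0.92, 0.91333…, 0.9, 0.79333…, 0.5, 0.12
R0 = Σ lx·mx = 0 + 0.65333… + 1.012 + 1.73533… + 1.35 + 1.50733… + 0.65 + 0.252 = 7.16…
Σ x·lx·mx = 26.484…; T = 26.484…/7.16… = 3.69888…
r ≈ ln(R0)/T = ln(7.16…)/3.69888… = 0.53219… → 0.5322

0.5322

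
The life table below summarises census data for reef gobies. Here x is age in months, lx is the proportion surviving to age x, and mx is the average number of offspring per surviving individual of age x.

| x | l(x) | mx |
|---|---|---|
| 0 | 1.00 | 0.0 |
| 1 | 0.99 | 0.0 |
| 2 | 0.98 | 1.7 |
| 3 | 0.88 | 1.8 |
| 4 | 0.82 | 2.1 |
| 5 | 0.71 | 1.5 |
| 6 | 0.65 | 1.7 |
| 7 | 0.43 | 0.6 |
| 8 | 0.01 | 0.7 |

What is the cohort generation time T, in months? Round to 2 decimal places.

lx·mx: 0, 0, 1.666, 1.584, 1.722, 1.065, 1.105, 0.258, 0.007 → R0 = 7.407
x·lx·mx: 0, 0, 3.332, 4.752, 6.888, 5.325, 6.63, 1.806, 0.056 → Σ = 28.789
T = 28.789 / 7.407 = 3.886729… → 3.89

3.89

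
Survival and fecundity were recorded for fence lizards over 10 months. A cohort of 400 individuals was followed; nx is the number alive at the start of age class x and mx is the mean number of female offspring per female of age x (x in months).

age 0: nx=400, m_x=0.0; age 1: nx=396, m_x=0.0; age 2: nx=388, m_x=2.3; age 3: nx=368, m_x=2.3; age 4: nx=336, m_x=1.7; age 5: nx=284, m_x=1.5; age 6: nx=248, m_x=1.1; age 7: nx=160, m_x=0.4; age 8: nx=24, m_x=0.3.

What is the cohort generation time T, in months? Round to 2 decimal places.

3.53

lx = nx/n0 = nx/400: 1, 0.99, 0.97, 0.92, 0.84, 0.71, 0.62, 0.4, 0.06
lx·mx: 0, 0, 2.231, 2.116, 1.428, 1.065, 0.682, 0.16, 0.018 → R0 = 7.7
x·lx·mx: 0, 0, 4.462, 6.348, 5.712, 5.325, 4.092, 1.12, 0.144 → Σ = 27.203
T = 27.203 / 7.7 = 3.532857… → 3.53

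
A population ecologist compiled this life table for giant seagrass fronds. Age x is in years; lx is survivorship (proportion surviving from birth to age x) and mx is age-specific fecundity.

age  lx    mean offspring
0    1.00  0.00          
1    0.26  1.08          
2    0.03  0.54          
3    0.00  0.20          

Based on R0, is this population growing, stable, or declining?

declining

R0 = Σ lx·mx = 0 + 0.2808 + 0.0162 + 0 = 0.297
R0 < 1, so the population is declining.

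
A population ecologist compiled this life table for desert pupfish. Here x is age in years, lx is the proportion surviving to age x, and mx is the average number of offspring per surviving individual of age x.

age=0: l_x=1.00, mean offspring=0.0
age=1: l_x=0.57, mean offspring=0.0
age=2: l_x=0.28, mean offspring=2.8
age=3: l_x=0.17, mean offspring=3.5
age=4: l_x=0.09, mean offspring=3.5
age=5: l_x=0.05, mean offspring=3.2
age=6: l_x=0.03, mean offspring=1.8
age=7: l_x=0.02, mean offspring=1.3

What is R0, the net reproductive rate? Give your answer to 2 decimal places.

1.93

lx·mx by age: 0, 0, 0.784, 0.595, 0.315, 0.16, 0.054, 0.026
R0 = Σ lx·mx = 1.934 → 1.93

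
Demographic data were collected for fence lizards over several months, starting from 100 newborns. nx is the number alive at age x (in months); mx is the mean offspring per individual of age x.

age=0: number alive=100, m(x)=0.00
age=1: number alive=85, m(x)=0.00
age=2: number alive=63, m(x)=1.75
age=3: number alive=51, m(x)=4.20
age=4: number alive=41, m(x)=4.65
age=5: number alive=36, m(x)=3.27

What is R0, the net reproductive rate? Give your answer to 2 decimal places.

lx = nx/n0 = nx/100: 1, 0.85, 0.63, 0.51, 0.41, 0.36
lx·mx by age: 0, 0, 1.1025, 2.142, 1.9065, 1.1772
R0 = Σ lx·mx = 6.3282 → 6.33

6.33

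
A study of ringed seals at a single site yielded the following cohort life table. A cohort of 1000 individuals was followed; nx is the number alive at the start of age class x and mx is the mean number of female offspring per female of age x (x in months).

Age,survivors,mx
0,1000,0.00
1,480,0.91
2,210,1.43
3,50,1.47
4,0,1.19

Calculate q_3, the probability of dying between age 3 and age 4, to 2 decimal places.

lx = nx/n0 = nx/1000: 1, 0.48, 0.21, 0.05, 0
q_3 = (l_3 − l_4) / l_3 = (0.05 − 0) / 0.05
     = 0.05 / 0.05 = 1 → 1.00

1.00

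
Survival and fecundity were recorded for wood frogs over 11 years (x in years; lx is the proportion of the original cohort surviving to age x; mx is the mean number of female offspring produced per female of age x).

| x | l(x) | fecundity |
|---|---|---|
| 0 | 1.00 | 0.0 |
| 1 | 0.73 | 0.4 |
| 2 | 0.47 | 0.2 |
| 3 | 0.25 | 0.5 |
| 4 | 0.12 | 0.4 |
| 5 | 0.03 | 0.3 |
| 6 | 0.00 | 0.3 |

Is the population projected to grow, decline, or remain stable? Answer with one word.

declining

R0 = Σ lx·mx = 0 + 0.292 + 0.094 + 0.125 + 0.048 + 0.009 + 0 = 0.568
R0 < 1, so the population is declining.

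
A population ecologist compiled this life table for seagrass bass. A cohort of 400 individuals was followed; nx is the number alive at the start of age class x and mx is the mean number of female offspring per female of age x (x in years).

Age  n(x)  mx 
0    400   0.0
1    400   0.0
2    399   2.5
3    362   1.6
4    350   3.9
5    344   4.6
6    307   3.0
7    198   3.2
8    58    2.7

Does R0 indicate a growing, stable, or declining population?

growing

lx = nx/n0 = nx/400: 1, 1, 0.9975, 0.905, 0.875, 0.86, 0.7675, 0.495, 0.145
R0 = Σ lx·mx = 0 + 0 + 2.49375 + 1.448 + 3.4125 + 3.956 + 2.3025 + 1.584 + 0.3915 = 15.58825
R0 > 1, so the population is growing.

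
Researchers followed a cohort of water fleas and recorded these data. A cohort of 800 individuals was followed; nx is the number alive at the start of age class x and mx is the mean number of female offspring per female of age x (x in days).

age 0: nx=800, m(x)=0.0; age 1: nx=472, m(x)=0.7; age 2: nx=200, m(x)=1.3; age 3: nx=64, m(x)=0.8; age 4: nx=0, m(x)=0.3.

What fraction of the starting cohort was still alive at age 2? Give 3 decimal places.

l_2 = n_2/n_0 = 200/800 = 0.25 → 0.250

0.250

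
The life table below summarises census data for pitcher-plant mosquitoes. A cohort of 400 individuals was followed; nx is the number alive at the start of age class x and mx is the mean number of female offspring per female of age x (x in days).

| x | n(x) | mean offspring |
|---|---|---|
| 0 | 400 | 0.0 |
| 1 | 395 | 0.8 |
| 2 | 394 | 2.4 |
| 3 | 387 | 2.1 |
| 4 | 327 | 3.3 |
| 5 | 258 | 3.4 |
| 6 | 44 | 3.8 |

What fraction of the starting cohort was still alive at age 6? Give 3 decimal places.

0.110

l_6 = n_6/n_0 = 44/400 = 0.11 → 0.110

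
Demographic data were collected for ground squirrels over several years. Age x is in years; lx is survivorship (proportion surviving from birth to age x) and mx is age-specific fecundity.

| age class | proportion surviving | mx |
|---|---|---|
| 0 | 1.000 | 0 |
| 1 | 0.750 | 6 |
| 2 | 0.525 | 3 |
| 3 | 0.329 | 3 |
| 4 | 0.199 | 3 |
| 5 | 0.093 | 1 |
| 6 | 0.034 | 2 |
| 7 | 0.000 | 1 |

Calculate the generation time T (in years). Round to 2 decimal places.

lx·mx: 0, 4.5, 1.575, 0.987, 0.597, 0.093, 0.068, 0 → R0 = 7.82
x·lx·mx: 0, 4.5, 3.15, 2.961, 2.388, 0.465, 0.408, 0 → Σ = 13.872
T = 13.872 / 7.82 = 1.773913… → 1.77

1.77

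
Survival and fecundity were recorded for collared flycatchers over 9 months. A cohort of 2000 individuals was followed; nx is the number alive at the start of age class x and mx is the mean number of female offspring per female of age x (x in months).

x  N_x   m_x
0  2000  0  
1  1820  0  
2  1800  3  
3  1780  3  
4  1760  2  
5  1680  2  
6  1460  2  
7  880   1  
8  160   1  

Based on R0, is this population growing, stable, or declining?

lx = nx/n0 = nx/2000: 1, 0.91, 0.9, 0.89, 0.88, 0.84, 0.73, 0.44, 0.08
R0 = Σ lx·mx = 0 + 0 + 2.7 + 2.67 + 1.76 + 1.68 + 1.46 + 0.44 + 0.08 = 10.79
R0 > 1, so the population is growing.

growing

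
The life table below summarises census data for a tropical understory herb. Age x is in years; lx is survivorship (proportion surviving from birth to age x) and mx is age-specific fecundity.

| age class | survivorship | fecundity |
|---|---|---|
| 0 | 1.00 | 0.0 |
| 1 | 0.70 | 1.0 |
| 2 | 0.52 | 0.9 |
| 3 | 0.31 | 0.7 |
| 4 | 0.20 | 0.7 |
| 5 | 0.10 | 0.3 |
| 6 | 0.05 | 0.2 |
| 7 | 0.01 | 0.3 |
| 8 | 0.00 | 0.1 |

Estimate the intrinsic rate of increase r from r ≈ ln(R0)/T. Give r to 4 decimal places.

R0 = Σ lx·mx = 0 + 0.7 + 0.468 + 0.217 + 0.14 + 0.03 + 0.01 + 0.003 + 0 = 1.568
Σ x·lx·mx = 3.078; T = 3.078/1.568 = 1.96301…
r ≈ ln(R0)/T = ln(1.568)/1.96301… = 0.229138… → 0.2291

0.2291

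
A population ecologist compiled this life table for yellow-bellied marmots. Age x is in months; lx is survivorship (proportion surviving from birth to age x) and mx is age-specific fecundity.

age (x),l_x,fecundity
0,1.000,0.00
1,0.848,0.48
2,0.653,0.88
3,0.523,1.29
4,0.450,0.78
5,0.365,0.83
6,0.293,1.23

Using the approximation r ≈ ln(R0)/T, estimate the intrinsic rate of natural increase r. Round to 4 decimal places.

R0 = Σ lx·mx = 0 + 0.40704 + 0.57464 + 0.67467 + 0.351 + 0.30295 + 0.36039 = 2.67069
Σ x·lx·mx = 8.66142; T = 8.66142/2.67069 = 3.24314…
r ≈ ln(R0)/T = ln(2.67069)/3.24314… = 0.302897… → 0.3029

0.3029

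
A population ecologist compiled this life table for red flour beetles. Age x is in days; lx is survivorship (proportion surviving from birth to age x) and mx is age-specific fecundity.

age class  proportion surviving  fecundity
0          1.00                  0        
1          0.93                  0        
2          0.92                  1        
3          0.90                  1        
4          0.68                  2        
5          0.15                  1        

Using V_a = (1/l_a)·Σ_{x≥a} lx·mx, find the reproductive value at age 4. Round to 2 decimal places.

2.22

lx·mx for x ≥ 4: 1.36, 0.15 → sum = 1.51
V_4 = 1.51 / l_4 = 1.51 / 0.68 = 2.220588… → 2.22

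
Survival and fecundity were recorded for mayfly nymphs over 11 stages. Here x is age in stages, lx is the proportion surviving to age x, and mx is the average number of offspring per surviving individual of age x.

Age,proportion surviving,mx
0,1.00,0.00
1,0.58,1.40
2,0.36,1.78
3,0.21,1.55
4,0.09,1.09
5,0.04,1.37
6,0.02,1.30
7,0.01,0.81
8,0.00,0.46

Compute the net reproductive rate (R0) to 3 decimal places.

1.965

lx·mx by age: 0, 0.812, 0.6408, 0.3255, 0.0981, 0.0548, 0.026, 0.0081, 0
R0 = Σ lx·mx = 1.9653 → 1.965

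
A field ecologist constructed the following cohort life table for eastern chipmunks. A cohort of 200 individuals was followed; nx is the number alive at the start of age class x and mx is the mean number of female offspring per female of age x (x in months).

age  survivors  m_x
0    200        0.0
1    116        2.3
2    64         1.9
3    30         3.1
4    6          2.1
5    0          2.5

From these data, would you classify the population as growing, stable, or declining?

growing

lx = nx/n0 = nx/200: 1, 0.58, 0.32, 0.15, 0.03, 0
R0 = Σ lx·mx = 0 + 1.334 + 0.608 + 0.465 + 0.063 + 0 = 2.47
R0 > 1, so the population is growing.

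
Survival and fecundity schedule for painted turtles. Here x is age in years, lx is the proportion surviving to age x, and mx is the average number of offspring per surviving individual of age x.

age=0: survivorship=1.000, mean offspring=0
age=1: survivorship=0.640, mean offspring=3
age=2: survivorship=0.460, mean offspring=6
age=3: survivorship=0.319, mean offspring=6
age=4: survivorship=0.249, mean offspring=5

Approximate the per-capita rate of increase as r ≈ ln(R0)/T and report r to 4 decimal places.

0.8887

R0 = Σ lx·mx = 0 + 1.92 + 2.76 + 1.914 + 1.245 = 7.839
Σ x·lx·mx = 18.162; T = 18.162/7.839 = 2.31688…
r ≈ ln(R0)/T = ln(7.839)/2.31688… = 0.888744… → 0.8887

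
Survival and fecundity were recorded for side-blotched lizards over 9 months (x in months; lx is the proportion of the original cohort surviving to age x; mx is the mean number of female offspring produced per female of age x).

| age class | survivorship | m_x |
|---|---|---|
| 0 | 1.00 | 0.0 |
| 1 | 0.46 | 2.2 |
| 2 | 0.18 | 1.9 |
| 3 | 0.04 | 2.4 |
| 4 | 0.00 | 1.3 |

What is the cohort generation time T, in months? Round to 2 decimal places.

1.37

lx·mx: 0, 1.012, 0.342, 0.096, 0 → R0 = 1.45
x·lx·mx: 0, 1.012, 0.684, 0.288, 0 → Σ = 1.984
T = 1.984 / 1.45 = 1.368276… → 1.37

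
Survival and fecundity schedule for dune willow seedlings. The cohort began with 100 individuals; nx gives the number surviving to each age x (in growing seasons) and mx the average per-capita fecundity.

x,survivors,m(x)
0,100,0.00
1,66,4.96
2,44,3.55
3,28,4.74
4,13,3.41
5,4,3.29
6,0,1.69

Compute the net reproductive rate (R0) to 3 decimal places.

lx = nx/n0 = nx/100: 1, 0.66, 0.44, 0.28, 0.13, 0.04, 0
lx·mx by age: 0, 3.2736, 1.562, 1.3272, 0.4433, 0.1316, 0
R0 = Σ lx·mx = 6.7377 → 6.738

6.738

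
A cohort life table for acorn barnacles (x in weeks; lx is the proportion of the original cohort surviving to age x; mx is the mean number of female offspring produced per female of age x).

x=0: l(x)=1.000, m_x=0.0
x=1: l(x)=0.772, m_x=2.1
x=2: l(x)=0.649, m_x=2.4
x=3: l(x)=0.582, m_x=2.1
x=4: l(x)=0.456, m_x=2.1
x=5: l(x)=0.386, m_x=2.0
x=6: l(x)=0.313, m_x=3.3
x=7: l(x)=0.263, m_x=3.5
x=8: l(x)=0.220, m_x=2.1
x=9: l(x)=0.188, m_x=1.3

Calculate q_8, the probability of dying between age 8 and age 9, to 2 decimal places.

q_8 = (l_8 − l_9) / l_8 = (0.22 − 0.188) / 0.22
     = 0.032 / 0.22 = 0.145455… → 0.15

0.15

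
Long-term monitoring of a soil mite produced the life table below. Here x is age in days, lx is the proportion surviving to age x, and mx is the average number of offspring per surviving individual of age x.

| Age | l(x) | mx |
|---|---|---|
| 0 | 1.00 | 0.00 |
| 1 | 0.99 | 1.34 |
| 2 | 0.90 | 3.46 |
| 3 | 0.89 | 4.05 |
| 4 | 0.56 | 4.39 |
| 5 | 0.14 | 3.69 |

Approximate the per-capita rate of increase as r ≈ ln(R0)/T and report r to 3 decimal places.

R0 = Σ lx·mx = 0 + 1.3266 + 3.114 + 3.6045 + 2.4584 + 0.5166 = 11.0201
Σ x·lx·mx = 30.7847; T = 30.7847/11.0201 = 2.7935…
r ≈ ln(R0)/T = ln(11.0201)/2.7935… = 0.85904… → 0.859

0.859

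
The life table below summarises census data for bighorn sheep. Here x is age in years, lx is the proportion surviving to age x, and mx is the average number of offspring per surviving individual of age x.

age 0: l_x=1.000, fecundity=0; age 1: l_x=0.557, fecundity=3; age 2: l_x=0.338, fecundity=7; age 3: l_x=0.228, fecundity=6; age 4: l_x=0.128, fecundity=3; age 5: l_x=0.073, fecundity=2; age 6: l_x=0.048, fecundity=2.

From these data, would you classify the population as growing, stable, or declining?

growing

R0 = Σ lx·mx = 0 + 1.671 + 2.366 + 1.368 + 0.384 + 0.146 + 0.096 = 6.031
R0 > 1, so the population is growing.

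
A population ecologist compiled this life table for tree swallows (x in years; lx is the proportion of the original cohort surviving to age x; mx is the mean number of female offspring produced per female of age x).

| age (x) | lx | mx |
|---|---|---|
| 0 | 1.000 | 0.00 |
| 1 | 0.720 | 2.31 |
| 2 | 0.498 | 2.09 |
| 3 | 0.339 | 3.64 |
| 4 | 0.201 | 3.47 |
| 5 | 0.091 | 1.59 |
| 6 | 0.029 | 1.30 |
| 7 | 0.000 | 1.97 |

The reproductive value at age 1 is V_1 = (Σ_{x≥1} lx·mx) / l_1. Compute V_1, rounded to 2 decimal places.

lx·mx for x ≥ 1: 1.6632, 1.04082, 1.23396, 0.69747, 0.14469, 0.0377, 0 → sum = 4.81784
V_1 = 4.81784 / l_1 = 4.81784 / 0.72 = 6.691444… → 6.69

6.69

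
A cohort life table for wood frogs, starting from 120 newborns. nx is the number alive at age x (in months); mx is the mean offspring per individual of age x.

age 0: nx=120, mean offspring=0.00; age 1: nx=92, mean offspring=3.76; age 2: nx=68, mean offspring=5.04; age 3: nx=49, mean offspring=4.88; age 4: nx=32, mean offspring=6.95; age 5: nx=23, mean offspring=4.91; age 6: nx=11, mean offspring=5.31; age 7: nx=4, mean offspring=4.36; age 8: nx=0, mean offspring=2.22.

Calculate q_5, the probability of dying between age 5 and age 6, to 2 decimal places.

0.52

lx = nx/n0 = nx/120: 1, 0.76667…, 0.56667…, 0.40833…, 0.26667…, 0.19167…, 0.09167…, 0.03333…, 0
q_5 = (l_5 − l_6) / l_5 = (0.191667… − 0.091667…) / 0.191667…
     = 0.1… / 0.191667… = 0.521739… → 0.52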